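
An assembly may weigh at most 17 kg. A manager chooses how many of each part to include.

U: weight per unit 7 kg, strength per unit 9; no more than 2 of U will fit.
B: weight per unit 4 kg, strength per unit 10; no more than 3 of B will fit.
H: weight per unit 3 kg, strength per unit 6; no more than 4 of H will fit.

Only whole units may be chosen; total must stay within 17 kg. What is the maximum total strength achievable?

This is a bounded integer knapsack.
B has the best ratio (10/4); taking only B gives at most 3×10 = 30 (stopped by the supply cap of 3).
Mixing does better — 2×B and 3×H: weight 17 ≤ 17, strength 2·10 + 3·6 = 38.

38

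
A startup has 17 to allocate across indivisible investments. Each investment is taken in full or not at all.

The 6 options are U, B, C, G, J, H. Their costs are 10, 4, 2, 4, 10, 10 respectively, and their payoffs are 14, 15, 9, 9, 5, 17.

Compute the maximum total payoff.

41

This is an integer program with binary decision variables.
Take B, C, and H: cost 4 + 2 + 10 = 16 ≤ 17, payoff 15 + 9 + 17 = 41.
No other feasible combination does better.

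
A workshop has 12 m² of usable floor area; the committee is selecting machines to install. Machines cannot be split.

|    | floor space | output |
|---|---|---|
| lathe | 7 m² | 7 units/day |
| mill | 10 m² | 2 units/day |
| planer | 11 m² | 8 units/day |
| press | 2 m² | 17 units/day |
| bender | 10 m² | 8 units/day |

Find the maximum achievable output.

Take press and bender: floor space 2 + 10 = 12 ≤ 12, output 17 + 8 = 25.
No other feasible combination does better.

25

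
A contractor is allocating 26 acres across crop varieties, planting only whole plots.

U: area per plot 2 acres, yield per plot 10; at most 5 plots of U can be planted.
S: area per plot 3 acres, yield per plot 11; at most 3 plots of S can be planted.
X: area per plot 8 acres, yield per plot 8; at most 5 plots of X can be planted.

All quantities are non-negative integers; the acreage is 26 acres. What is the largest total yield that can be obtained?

Take 5×U and 3×S: area 19 ≤ 26, yield 5·10 + 3·11 = 83.
U has the best ratio (10/2) and is taken to its limit of 5; remaining capacity is filled optimally with the others.

83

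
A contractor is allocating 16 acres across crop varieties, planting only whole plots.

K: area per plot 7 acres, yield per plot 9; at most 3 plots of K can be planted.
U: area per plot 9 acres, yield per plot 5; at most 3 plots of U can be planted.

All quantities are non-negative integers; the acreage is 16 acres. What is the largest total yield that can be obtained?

This is a bounded integer knapsack.
Take 2×K: area 14 ≤ 16, yield 2·9 = 18.
No other integer combination yields more.

18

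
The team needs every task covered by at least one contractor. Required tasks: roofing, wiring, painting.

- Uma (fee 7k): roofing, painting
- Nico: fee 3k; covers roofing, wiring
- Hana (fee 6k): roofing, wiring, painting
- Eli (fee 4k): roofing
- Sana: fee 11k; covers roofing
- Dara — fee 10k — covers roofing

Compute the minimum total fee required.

Hana alone covers roofing, wiring, painting — every task.
Total fee: 6.

6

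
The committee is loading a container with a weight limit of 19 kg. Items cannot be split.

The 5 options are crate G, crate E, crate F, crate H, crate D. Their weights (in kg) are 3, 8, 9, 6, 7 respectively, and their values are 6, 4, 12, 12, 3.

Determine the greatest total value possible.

30

This is an integer program with binary decision variables.
Take crate G, crate F, and crate H: weight 3 + 9 + 6 = 18 ≤ 19, value 6 + 12 + 12 = 30.
No other feasible combination does better.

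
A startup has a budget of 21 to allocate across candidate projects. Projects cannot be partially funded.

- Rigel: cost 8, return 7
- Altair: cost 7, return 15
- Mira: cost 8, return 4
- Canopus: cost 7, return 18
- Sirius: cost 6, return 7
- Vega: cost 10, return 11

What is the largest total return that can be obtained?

40

Take Altair, Canopus, and Sirius: cost 7 + 7 + 6 = 20 ≤ 21, return 15 + 18 + 7 = 40.
No other feasible combination does better.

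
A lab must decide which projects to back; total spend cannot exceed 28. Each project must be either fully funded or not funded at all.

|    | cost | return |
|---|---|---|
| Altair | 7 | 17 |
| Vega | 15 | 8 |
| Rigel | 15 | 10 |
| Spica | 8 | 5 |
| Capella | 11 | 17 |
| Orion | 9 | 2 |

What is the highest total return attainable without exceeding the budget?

Altair + Spica + Capella: cost 7 + 8 + 11 = 26 ≤ 28, return 17 + 5 + 17 = 39.
Altair + Capella + Orion: cost 7 + 11 + 9 = 27 ≤ 28, return 17 + 17 + 2 = 36.
Best is Altair, Spica, and Capella with total return 39.

39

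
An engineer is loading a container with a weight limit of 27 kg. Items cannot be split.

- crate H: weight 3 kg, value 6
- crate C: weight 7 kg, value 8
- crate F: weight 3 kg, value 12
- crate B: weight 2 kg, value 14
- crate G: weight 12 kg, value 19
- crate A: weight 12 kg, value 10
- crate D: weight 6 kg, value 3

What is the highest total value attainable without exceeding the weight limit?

59

This is an integer program with binary decision variables.
crate C + crate F + crate B + crate G: weight 7 + 3 + 2 + 12 = 24 ≤ 27, value 8 + 12 + 14 + 19 = 53.
crate H + crate C + crate F + crate B + crate G: weight 3 + 7 + 3 + 2 + 12 = 27 ≤ 27, value 6 + 8 + 12 + 14 + 19 = 59.
crate H + crate F + crate B + crate G + crate D: weight 3 + 3 + 2 + 12 + 6 = 26 ≤ 27, value 6 + 12 + 14 + 19 + 3 = 54.
Best is crate H, crate C, crate F, crate B, and crate G with total value 59.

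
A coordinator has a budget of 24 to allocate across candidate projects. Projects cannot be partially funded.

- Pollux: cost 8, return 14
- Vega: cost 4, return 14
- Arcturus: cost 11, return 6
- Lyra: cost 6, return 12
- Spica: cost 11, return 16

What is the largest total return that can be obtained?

Treat it as a binary knapsack problem.
Allowing fractional choices, the relaxed optimum would be about 48.7, but projects are indivisible.
Pollux + Vega + Spica: cost 8 + 4 + 11 = 23 ≤ 24, return 14 + 14 + 16 = 44.
Pollux + Vega + Lyra: cost 8 + 4 + 6 = 18 ≤ 24, return 14 + 14 + 12 = 40.
Vega + Lyra + Spica: cost 4 + 6 + 11 = 21 ≤ 24, return 14 + 12 + 16 = 42.
Best is Pollux, Vega, and Spica with total return 44.

44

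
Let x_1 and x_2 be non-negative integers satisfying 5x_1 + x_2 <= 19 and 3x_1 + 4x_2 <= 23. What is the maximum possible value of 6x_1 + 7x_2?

(x_1,x_2)=(1,5) is feasible, giving 41.
(x_1,x_2)=(2,4) is feasible, giving 40.
Maximum is 41 at (x_1,x_2)=(1,5).

41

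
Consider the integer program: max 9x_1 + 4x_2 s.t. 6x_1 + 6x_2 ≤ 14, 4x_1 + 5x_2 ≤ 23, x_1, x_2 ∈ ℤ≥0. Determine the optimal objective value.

18

(x_1,x_2)=(2,0): 6·2+6·0=12≤14, 4·2+5·0=8≤23, objective 18.
(x_1,x_2)=(1,1): 6·1+6·1=12≤14, 4·1+5·1=9≤23, objective 13.
(x_1,x_2)=(1,0): 6·1+6·0=6≤14, 4·1+5·0=4≤23, objective 9.
No feasible integer point exceeds 18.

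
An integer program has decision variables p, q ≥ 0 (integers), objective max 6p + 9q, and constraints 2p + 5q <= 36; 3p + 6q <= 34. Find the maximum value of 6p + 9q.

Relaxing integrality, the LP optimum is 68.00 at (p,q) = (11.3, 0), which is not an integer point.
(p,q)=(11,0): 2·11+5·0=22≤36, 3·11+6·0=33≤34, objective 66.
(p,q)=(10,0): 2·10+5·0=20≤36, 3·10+6·0=30≤34, objective 60.
Maximum is 66 at (p,q)=(11,0).

66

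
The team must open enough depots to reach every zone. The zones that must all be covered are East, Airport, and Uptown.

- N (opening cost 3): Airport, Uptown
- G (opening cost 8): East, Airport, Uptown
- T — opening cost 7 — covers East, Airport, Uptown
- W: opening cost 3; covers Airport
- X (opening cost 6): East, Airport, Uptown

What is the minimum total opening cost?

X alone covers East, Airport, Uptown — every zone.
Total opening cost: 6.

6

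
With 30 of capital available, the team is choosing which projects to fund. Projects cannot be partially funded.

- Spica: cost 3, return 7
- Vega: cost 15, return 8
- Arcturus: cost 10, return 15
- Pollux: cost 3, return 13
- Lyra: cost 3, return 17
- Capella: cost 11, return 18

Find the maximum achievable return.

70

Arcturus + Pollux + Lyra + Capella: cost 10 + 3 + 3 + 11 = 27 ≤ 30, return 15 + 13 + 17 + 18 = 63.
Spica + Arcturus + Lyra + Capella: cost 3 + 10 + 3 + 11 = 27 ≤ 30, return 7 + 15 + 17 + 18 = 57.
Spica + Arcturus + Pollux + Lyra + Capella: cost 3 + 10 + 3 + 3 + 11 = 30 ≤ 30, return 7 + 15 + 13 + 17 + 18 = 70.
Best is Spica, Arcturus, Pollux, Lyra, and Capella with total return 70.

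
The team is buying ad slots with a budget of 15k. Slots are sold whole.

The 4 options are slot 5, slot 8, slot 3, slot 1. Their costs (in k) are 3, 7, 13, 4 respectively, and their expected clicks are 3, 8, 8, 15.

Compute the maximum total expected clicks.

Allowing fractional choices, the relaxed optimum would be about 26.6, but ad slots are indivisible.
slot 5 + slot 8 + slot 1: cost 3 + 7 + 4 = 14 ≤ 15, expected clicks 3 + 8 + 15 = 26.
slot 8 + slot 1: cost 7 + 4 = 11 ≤ 15, expected clicks 8 + 15 = 23.
slot 5 + slot 1: cost 3 + 4 = 7 ≤ 15, expected clicks 3 + 15 = 18.
Best is slot 5, slot 8, and slot 1 with total expected clicks 26.

26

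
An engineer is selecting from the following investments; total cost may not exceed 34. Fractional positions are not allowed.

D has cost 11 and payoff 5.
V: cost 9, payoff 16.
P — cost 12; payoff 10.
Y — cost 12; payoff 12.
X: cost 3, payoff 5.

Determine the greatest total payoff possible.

38

V + Y + X: cost 9 + 12 + 3 = 24 ≤ 34, payoff 16 + 12 + 5 = 33.
V + P + Y: cost 9 + 12 + 12 = 33 ≤ 34, payoff 16 + 10 + 12 = 38.
D + V + Y: cost 11 + 9 + 12 = 32 ≤ 34, payoff 5 + 16 + 12 = 33.
Best is V, P, and Y with total payoff 38.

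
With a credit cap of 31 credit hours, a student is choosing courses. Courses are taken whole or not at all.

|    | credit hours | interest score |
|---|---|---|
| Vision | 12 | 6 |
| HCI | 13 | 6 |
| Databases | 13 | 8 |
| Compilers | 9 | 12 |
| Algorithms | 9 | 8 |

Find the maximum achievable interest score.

Take Databases, Compilers, and Algorithms: credit hours 13 + 9 + 9 = 31 ≤ 31, interest score 8 + 12 + 8 = 28.
No other feasible combination does better.

28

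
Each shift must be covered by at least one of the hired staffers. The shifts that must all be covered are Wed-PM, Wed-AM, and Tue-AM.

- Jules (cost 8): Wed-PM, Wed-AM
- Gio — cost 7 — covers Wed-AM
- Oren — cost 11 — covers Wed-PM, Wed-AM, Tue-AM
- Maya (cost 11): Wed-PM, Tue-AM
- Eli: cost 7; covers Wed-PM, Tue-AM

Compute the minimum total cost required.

The greedy cost-per-new-shift heuristic would pick Eli and Gio for 14, but a cheaper cover exists.
Oren alone covers Wed-PM, Wed-AM, Tue-AM — every shift.
Total cost: 11.
No cover costs less than 11.

11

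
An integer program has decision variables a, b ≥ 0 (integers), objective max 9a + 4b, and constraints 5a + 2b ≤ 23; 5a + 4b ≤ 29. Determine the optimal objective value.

40

(a,b)=(4,1): 5·4+2·1=22≤23, 5·4+4·1=24≤29, objective 40.
(a,b)=(3,3): 5·3+2·3=21≤23, 5·3+4·3=27≤29, objective 39.
The best lattice point is (4,1), giving 40.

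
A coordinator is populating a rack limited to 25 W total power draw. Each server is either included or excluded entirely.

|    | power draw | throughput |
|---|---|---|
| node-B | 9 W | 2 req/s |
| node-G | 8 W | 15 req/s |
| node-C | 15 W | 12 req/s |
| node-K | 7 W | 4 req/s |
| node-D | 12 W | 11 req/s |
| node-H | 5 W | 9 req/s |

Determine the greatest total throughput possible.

Take node-G, node-D, and node-H: power draw 8 + 12 + 5 = 25 ≤ 25, throughput 15 + 11 + 9 = 35.
No other feasible combination does better.

35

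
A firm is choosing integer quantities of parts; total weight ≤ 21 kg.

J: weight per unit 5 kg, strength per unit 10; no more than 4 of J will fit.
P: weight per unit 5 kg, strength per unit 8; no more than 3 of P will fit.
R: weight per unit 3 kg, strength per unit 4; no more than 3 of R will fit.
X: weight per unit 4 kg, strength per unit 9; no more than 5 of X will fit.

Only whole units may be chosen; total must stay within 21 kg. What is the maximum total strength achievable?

1×J and 4×X: weight 21 ≤ 21, strength 1·10 + 4·9 = 46.
5×X: weight 20 ≤ 21, strength 5·9 = 45.
Best is 46.

46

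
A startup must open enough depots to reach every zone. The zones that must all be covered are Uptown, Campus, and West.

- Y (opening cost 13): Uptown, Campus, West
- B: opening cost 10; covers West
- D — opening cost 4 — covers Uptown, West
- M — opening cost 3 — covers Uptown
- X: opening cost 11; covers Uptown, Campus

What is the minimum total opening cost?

13

The greedy cost-per-new-zone heuristic would pick D and X for 15, but a cheaper cover exists.
Y alone covers Uptown, Campus, West — every zone.
Total opening cost: 13.
No cover costs less than 13.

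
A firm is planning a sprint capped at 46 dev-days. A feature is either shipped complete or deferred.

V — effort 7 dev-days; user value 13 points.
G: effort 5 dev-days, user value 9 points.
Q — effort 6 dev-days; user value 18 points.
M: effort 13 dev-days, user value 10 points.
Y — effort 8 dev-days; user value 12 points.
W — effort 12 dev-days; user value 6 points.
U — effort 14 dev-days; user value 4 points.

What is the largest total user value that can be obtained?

62

Treat it as a binary knapsack problem.
Allowing fractional choices, the relaxed optimum would be about 65.5, but features are indivisible.
V + Q + M + Y + W: effort 7 + 6 + 13 + 8 + 12 = 46 ≤ 46, user value 13 + 18 + 10 + 12 + 6 = 59.
V + G + Q + M + Y: effort 7 + 5 + 6 + 13 + 8 = 39 ≤ 46, user value 13 + 9 + 18 + 10 + 12 = 62.
V + G + Q + Y + W: effort 7 + 5 + 6 + 8 + 12 = 38 ≤ 46, user value 13 + 9 + 18 + 12 + 6 = 58.
Best is V, G, Q, M, and Y with total user value 62.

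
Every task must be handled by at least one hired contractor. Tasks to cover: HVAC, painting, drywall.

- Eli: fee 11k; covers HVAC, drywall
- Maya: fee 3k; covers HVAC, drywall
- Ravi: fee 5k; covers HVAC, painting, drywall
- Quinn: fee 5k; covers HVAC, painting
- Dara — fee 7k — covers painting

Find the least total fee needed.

5

The greedy cost-per-new-task heuristic would pick Maya and Ravi for 8, but a cheaper cover exists.
Ravi alone covers HVAC, painting, drywall — every task.
Total fee: 5.
No cover costs less than 5.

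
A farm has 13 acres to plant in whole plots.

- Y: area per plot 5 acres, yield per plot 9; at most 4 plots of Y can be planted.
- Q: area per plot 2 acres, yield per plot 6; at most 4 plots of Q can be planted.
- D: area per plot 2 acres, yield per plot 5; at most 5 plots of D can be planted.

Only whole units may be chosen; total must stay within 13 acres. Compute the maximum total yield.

34

This is a bounded integer knapsack.
Q has the best ratio (6/2); taking only Q gives at most 4×6 = 24 (stopped by the supply cap of 4).
Mixing does better — 4×Q and 2×D: area 12 ≤ 13, yield 4·6 + 2·5 = 34.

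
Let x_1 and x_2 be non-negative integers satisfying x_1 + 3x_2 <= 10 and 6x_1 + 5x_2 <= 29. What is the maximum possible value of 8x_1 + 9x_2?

Relaxing integrality, the LP optimum is 44.23 at (x_1,x_2) = (2.85, 2.38), which is not an integer point.
(x_1,x_2)=(3,2): 1·3+3·2=9≤10, 6·3+5·2=28≤29, objective 42.
(x_1,x_2)=(4,1): 1·4+3·1=7≤10, 6·4+5·1=29≤29, objective 41.
(x_1,x_2)=(1,3): 1·1+3·3=10≤10, 6·1+5·3=21≤29, objective 35.
The best lattice point is (3,2), giving 42.

42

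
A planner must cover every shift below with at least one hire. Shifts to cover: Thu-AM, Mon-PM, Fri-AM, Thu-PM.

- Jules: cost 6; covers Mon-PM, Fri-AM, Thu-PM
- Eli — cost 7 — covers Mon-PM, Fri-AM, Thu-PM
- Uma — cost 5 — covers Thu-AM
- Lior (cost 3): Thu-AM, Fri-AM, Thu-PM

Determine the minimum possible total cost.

9

Choose Jules and Lior: together they cover Thu-AM, Mon-PM, Fri-AM, Thu-PM — every shift.
Total cost: 6 + 3 = 9.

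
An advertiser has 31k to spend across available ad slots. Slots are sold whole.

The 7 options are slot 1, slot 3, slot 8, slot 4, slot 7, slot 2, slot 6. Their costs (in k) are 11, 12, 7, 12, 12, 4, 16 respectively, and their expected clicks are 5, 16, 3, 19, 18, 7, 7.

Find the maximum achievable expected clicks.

Treat it as a binary knapsack problem.
Allowing fractional choices, the relaxed optimum would be about 48.0, but ad slots are indivisible.
slot 4 + slot 7 + slot 2: cost 12 + 12 + 4 = 28 ≤ 31, expected clicks 19 + 18 + 7 = 44.
slot 3 + slot 4 + slot 2: cost 12 + 12 + 4 = 28 ≤ 31, expected clicks 16 + 19 + 7 = 42.
Best is slot 4, slot 7, and slot 2 with total expected clicks 44.

44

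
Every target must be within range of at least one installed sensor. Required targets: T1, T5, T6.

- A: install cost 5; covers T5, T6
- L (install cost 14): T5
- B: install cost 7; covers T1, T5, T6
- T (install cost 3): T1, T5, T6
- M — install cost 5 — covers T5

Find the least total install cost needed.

T alone covers T1, T5, T6 — every target.
Total install cost: 3.
No cover costs less than 3.

3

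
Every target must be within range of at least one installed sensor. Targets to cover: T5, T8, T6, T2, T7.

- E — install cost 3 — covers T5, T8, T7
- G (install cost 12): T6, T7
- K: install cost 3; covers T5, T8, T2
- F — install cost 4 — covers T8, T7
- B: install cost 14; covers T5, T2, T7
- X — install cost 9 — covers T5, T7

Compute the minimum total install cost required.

15

This is an integer covering problem.
The greedy cost-per-new-target heuristic would pick E, K, and G for 18, but a cheaper cover exists.
Choose G and K: together they cover T5, T8, T6, T2, T7 — every target.
Total install cost: 12 + 3 = 15.
No cover costs less than 15.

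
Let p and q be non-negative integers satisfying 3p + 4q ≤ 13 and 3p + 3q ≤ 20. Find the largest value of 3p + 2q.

12

The continuous relaxation peaks at (4.33, 0) with value 13.00; rounding to a feasible lattice point costs some objective.
(p,q)=(4,0) is feasible, giving 12.
(p,q)=(3,1) is feasible, giving 11.
(p,q)=(3,0) is feasible, giving 9.
Maximum is 12 at (p,q)=(4,0).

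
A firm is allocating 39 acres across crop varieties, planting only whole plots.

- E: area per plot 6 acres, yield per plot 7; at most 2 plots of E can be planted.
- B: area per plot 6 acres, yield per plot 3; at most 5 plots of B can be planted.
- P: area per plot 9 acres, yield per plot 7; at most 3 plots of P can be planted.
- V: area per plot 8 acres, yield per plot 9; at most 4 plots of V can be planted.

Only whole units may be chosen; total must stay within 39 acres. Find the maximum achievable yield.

E has the best ratio (7/6); taking only E gives at most 2×7 = 14 (stopped by the supply cap of 2).
Mixing does better — 1×E and 4×V: area 38 ≤ 39, yield 1·7 + 4·9 = 43.

43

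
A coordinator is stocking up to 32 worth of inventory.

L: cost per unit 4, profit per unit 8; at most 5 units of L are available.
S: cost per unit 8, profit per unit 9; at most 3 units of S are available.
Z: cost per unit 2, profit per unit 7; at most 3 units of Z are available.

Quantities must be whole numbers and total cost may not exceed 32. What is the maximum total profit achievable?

This is a bounded integer knapsack.
Z has the best ratio (7/2); taking only Z gives at most 3×7 = 21 (stopped by the supply cap of 3).
Mixing does better — 5×L, 1×S, and 2×Z: cost 32 ≤ 32, profit 5·8 + 1·9 + 2·7 = 63.

63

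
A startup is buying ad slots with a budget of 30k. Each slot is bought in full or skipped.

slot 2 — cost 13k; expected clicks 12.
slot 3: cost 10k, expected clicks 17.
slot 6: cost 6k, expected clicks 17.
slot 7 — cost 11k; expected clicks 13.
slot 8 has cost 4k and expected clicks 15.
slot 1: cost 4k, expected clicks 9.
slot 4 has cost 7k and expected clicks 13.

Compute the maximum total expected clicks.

Take slot 3, slot 6, slot 8, and slot 4: cost 10 + 6 + 4 + 7 = 27 ≤ 30, expected clicks 17 + 17 + 15 + 13 = 62.
No other feasible combination does better.

62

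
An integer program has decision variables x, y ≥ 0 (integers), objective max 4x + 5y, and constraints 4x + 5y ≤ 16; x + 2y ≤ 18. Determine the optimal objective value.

16

(x,y)=(4,0) is feasible, giving 16.
(x,y)=(3,0) is feasible, giving 12.
No feasible integer point exceeds 16.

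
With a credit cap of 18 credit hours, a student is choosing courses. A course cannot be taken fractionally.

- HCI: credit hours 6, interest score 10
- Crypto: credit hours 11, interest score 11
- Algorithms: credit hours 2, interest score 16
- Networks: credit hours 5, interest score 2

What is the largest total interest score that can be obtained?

29

This is a 0-1 knapsack instance.
Take Crypto, Algorithms, and Networks: credit hours 11 + 2 + 5 = 18 ≤ 18, interest score 11 + 16 + 2 = 29.
No other feasible combination does better.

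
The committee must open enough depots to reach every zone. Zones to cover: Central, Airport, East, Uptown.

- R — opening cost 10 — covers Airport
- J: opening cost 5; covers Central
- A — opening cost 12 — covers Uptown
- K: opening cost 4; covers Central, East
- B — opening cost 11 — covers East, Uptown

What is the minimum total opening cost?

25

Choose R, K, and B: together they cover Central, Airport, East, Uptown — every zone.
Total opening cost: 10 + 4 + 11 = 25.
No cover costs less than 25.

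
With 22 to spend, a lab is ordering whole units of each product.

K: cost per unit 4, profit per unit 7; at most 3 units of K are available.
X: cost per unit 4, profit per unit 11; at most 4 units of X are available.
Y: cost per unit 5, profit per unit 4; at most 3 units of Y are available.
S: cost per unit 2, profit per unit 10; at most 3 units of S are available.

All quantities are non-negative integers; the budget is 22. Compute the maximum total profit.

This is a bounded integer knapsack.
4×X and 3×S: cost 22 ≤ 22, profit 4·11 + 3·10 = 74.
1×K, 3×X, and 3×S: cost 22 ≤ 22, profit 1·7 + 3·11 + 3·10 = 70.
Best is 74.

74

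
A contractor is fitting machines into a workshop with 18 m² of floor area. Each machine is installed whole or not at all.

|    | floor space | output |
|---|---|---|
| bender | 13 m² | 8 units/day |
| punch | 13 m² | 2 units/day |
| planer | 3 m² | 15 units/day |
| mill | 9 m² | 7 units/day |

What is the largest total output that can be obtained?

Treat it as a binary knapsack problem.
Take bender and planer: floor space 13 + 3 = 16 ≤ 18, output 8 + 15 = 23.
No other feasible combination does better.

23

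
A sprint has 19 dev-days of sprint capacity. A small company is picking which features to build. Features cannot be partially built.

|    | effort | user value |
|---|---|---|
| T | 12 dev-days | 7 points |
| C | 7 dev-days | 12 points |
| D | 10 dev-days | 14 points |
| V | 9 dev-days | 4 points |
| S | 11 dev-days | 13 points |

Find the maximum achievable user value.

26

This is an integer program with binary decision variables.
Allowing fractional choices, the relaxed optimum would be about 28.4, but features are indivisible.
T + C: effort 12 + 7 = 19 ≤ 19, user value 7 + 12 = 19.
C + S: effort 7 + 11 = 18 ≤ 19, user value 12 + 13 = 25.
C + D: effort 7 + 10 = 17 ≤ 19, user value 12 + 14 = 26.
Best is C and D with total user value 26.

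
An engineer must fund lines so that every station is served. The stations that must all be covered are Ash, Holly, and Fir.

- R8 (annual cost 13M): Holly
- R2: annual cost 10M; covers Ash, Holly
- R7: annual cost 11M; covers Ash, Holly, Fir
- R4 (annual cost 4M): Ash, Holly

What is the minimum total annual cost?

The greedy cost-per-new-station heuristic would pick R4 and R7 for 15, but a cheaper cover exists.
R7 alone covers Ash, Holly, Fir — every station.
Total annual cost: 11.
No cover costs less than 11.

11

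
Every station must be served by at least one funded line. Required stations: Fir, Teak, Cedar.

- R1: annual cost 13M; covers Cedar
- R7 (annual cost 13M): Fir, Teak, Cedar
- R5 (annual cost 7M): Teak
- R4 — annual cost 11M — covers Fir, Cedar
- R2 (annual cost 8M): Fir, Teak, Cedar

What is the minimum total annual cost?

R2 alone covers Fir, Teak, Cedar — every station.
Total annual cost: 8.

8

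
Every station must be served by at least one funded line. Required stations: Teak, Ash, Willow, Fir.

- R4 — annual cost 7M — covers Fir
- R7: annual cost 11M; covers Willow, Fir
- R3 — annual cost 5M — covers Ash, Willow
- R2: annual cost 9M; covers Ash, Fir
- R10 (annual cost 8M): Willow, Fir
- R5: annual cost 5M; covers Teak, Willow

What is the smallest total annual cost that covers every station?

This is an integer covering problem.
The greedy cost-per-new-station heuristic would pick R3, R5, and R4 for 17, but a cheaper cover exists.
Choose R2 and R5: together they cover Teak, Ash, Willow, Fir — every station.
Total annual cost: 9 + 5 = 14.
No cover costs less than 14.

14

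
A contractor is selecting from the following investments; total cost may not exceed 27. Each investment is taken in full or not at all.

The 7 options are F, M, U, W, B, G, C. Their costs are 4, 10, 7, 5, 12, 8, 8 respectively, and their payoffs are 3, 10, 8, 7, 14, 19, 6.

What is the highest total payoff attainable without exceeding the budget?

Allowing fractional choices, the relaxed optimum would be about 42.3, but investments are indivisible.
U + B + G: cost 7 + 12 + 8 = 27 ≤ 27, payoff 8 + 14 + 19 = 41.
W + B + G: cost 5 + 12 + 8 = 25 ≤ 27, payoff 7 + 14 + 19 = 40.
F + M + W + G: cost 4 + 10 + 5 + 8 = 27 ≤ 27, payoff 3 + 10 + 7 + 19 = 39.
Best is U, B, and G with total payoff 41.

41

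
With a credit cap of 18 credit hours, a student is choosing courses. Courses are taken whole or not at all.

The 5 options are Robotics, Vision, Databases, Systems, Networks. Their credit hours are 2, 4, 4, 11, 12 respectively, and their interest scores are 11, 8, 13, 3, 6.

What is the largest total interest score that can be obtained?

32

Allowing fractional choices, the relaxed optimum would be about 36.0, but courses are indivisible.
Robotics + Vision + Databases: credit hours 2 + 4 + 4 = 10 ≤ 18, interest score 11 + 8 + 13 = 32.
Robotics + Databases + Networks: credit hours 2 + 4 + 12 = 18 ≤ 18, interest score 11 + 13 + 6 = 30.
Robotics + Databases + Systems: credit hours 2 + 4 + 11 = 17 ≤ 18, interest score 11 + 13 + 3 = 27.
Best is Robotics, Vision, and Databases with total interest score 32.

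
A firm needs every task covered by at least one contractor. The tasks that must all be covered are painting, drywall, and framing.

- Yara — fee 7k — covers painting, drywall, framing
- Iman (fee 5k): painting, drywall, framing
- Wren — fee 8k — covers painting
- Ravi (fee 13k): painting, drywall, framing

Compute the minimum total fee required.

Iman alone covers painting, drywall, framing — every task.
Total fee: 5.
No cover costs less than 5.

5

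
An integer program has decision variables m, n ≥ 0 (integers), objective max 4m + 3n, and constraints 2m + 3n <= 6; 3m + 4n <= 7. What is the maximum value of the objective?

(m,n)=(2,0): 2·2+3·0=4≤6, 3·2+4·0=6≤7, objective 8.
(m,n)=(1,1): 2·1+3·1=5≤6, 3·1+4·1=7≤7, objective 7.
(m,n)=(1,0): 2·1+3·0=2≤6, 3·1+4·0=3≤7, objective 4.
Maximum is 8 at (m,n)=(2,0).

8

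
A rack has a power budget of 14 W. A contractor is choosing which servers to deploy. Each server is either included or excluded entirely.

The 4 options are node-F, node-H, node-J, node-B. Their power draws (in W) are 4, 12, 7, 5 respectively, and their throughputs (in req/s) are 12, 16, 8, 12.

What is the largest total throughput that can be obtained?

24

Allowing fractional choices, the relaxed optimum would be about 30.7, but servers are indivisible.
node-F + node-J: power draw 4 + 7 = 11 ≤ 14, throughput 12 + 8 = 20.
node-F + node-B: power draw 4 + 5 = 9 ≤ 14, throughput 12 + 12 = 24.
Best is node-F and node-B with total throughput 24.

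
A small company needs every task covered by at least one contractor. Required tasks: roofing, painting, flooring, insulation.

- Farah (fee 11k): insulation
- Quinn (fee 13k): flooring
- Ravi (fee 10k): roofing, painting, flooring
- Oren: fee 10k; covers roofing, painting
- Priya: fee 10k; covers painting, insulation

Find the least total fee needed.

20

Choose Ravi and Priya: together they cover roofing, painting, flooring, insulation — every task.
Total fee: 10 + 10 = 20.
No cover costs less than 20.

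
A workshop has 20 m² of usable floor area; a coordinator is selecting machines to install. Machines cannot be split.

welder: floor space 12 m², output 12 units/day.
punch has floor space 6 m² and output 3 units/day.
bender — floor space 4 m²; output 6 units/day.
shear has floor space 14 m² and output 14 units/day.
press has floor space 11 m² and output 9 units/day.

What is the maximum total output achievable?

20

This is a 0-1 knapsack instance.
welder + bender: floor space 12 + 4 = 16 ≤ 20, output 12 + 6 = 18.
bender + shear: floor space 4 + 14 = 18 ≤ 20, output 6 + 14 = 20.
Best is bender and shear with total output 20.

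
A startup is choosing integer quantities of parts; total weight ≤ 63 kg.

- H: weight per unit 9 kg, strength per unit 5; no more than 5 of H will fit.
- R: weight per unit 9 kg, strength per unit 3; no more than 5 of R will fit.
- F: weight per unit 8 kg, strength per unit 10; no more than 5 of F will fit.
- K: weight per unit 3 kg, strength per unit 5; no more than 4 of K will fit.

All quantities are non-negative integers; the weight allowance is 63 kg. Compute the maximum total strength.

75

This is a bounded integer knapsack.
1×R, 5×F, and 4×K: weight 61 ≤ 63, strength 1·3 + 5·10 + 4·5 = 73.
1×H, 5×F, and 4×K: weight 61 ≤ 63, strength 1·5 + 5·10 + 4·5 = 75.
Best is 75.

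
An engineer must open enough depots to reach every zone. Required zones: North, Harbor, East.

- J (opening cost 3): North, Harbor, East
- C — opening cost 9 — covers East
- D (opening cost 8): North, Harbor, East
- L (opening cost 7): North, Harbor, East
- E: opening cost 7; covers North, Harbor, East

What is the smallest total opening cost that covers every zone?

This is a weighted set-cover instance.
J alone covers North, Harbor, East — every zone.
Total opening cost: 3.
No cover costs less than 3.

3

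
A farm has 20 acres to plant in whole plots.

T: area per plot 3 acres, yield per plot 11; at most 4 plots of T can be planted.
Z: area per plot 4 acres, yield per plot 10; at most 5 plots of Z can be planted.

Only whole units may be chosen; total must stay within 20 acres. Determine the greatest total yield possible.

T has the best ratio (11/3); taking only T gives at most 4×11 = 44 (stopped by the supply cap of 4).
Mixing does better — 4×T and 2×Z: area 20 ≤ 20, yield 4·11 + 2·10 = 64.

64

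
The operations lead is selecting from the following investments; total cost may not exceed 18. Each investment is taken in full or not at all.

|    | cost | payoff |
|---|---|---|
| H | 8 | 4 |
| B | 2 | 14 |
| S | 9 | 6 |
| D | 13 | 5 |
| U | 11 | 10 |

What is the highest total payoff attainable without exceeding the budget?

24

Allowing fractional choices, the relaxed optimum would be about 27.3, but investments are indivisible.
B + S: cost 2 + 9 = 11 ≤ 18, payoff 14 + 6 = 20.
B + U: cost 2 + 11 = 13 ≤ 18, payoff 14 + 10 = 24.
B + D: cost 2 + 13 = 15 ≤ 18, payoff 14 + 5 = 19.
Best is B and U with total payoff 24.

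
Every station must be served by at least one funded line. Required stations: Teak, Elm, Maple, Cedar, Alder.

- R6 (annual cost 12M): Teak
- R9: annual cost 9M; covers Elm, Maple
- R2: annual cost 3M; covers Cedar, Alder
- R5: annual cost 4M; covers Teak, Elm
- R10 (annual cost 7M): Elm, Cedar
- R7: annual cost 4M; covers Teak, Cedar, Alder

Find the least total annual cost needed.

This is an integer covering problem.
The greedy cost-per-new-station heuristic would pick R7, R5, and R9 for 17, but a cheaper cover exists.
Choose R9 and R7: together they cover Teak, Elm, Maple, Cedar, Alder — every station.
Total annual cost: 9 + 4 = 13.
No cover costs less than 13.

13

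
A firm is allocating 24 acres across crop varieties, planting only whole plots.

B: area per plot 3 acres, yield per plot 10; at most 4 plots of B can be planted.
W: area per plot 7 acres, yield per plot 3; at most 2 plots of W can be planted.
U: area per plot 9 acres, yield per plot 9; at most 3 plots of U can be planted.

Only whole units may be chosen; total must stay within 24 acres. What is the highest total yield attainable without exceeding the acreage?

49

4×B and 1×W: area 19 ≤ 24, yield 4·10 + 1·3 = 43.
4×B and 1×U: area 21 ≤ 24, yield 4·10 + 1·9 = 49.
Best is 49.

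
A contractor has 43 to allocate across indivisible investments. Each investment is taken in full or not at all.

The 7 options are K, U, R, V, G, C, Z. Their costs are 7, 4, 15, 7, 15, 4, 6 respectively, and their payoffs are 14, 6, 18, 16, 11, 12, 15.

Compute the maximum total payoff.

81

K + R + V + C + Z: cost 7 + 15 + 7 + 4 + 6 = 39 ≤ 43, payoff 14 + 18 + 16 + 12 + 15 = 75.
K + U + V + G + C + Z: cost 7 + 4 + 7 + 15 + 4 + 6 = 43 ≤ 43, payoff 14 + 6 + 16 + 11 + 12 + 15 = 74.
K + U + R + V + C + Z: cost 7 + 4 + 15 + 7 + 4 + 6 = 43 ≤ 43, payoff 14 + 6 + 18 + 16 + 12 + 15 = 81.
Best is K, U, R, V, C, and Z with total payoff 81.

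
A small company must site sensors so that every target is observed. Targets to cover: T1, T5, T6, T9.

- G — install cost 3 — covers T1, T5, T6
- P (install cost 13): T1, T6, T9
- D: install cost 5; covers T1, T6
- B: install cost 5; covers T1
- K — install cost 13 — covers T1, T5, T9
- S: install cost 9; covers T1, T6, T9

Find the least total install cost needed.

12

This is a weighted set-cover instance.
Choose G and S: together they cover T1, T5, T6, T9 — every target.
Total install cost: 3 + 9 = 12.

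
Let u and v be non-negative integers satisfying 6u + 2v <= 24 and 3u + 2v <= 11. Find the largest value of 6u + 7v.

35

The continuous relaxation peaks at (0, 5.5) with value 38.50; rounding to a feasible lattice point costs some objective.
(u,v)=(0,5): 6·0+2·5=10≤24, 3·0+2·5=10≤11, objective 35.
(u,v)=(1,4): 6·1+2·4=14≤24, 3·1+2·4=11≤11, objective 34.
Maximum is 35 at (u,v)=(0,5).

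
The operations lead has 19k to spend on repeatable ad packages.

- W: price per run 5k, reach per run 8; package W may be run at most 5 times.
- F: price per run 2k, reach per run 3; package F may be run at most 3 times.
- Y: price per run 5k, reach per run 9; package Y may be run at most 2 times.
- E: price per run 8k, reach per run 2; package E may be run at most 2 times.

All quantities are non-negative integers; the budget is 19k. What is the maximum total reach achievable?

32

Y has the best ratio (9/5); taking only Y gives at most 2×9 = 18 (stopped by the supply cap of 2).
Mixing does better — 1×W, 2×F, and 2×Y: price 19 ≤ 19, reach 1·8 + 2·3 + 2·9 = 32.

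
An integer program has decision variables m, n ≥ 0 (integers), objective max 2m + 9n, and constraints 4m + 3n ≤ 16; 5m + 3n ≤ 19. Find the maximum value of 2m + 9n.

45

The continuous relaxation peaks at (0, 5.33) with value 48.00; rounding to a feasible lattice point costs some objective.
(m,n)=(0,5): 4·0+3·5=15≤16, 5·0+3·5=15≤19, objective 45.
(m,n)=(1,4): 4·1+3·4=16≤16, 5·1+3·4=17≤19, objective 38.
(m,n)=(0,4): 4·0+3·4=12≤16, 5·0+3·4=12≤19, objective 36.
The best lattice point is (0,5), giving 45.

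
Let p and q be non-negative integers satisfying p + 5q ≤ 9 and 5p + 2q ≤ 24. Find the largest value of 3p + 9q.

Relaxing integrality, the LP optimum is 21.52 at (p,q) = (4.43, 0.913), which is not an integer point.
(p,q)=(4,1) is feasible, giving 21.
(p,q)=(3,1) is feasible, giving 18.
(p,q)=(4,0) is feasible, giving 12.
No feasible integer point exceeds 21.

21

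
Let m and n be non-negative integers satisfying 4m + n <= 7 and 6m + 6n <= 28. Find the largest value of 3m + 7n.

(m,n)=(0,4): 4·0+1·4=4≤7, 6·0+6·4=24≤28, objective 28.
(m,n)=(1,3): 4·1+1·3=7≤7, 6·1+6·3=24≤28, objective 24.
(m,n)=(0,3): 4·0+1·3=3≤7, 6·0+6·3=18≤28, objective 21.
No feasible integer point exceeds 28.

28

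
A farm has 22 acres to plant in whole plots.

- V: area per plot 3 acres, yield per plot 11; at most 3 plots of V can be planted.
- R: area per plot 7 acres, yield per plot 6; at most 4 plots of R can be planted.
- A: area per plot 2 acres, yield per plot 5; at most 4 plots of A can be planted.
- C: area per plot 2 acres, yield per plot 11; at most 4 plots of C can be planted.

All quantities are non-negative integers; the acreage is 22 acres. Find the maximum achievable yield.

87

C has the best ratio (11/2); taking only C gives at most 4×11 = 44 (stopped by the supply cap of 4).
Mixing does better — 3×V, 2×A, and 4×C: area 21 ≤ 22, yield 3·11 + 2·5 + 4·11 = 87.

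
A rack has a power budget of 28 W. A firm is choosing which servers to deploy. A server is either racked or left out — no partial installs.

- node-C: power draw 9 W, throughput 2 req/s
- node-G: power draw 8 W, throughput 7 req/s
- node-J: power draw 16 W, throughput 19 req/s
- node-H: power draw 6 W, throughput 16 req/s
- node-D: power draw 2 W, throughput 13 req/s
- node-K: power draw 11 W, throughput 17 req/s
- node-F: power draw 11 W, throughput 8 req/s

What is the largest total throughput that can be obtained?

53

node-J + node-H + node-D: power draw 16 + 6 + 2 = 24 ≤ 28, throughput 19 + 16 + 13 = 48.
node-G + node-H + node-D + node-K: power draw 8 + 6 + 2 + 11 = 27 ≤ 28, throughput 7 + 16 + 13 + 17 = 53.
node-C + node-H + node-D + node-K: power draw 9 + 6 + 2 + 11 = 28 ≤ 28, throughput 2 + 16 + 13 + 17 = 48.
Best is node-G, node-H, node-D, and node-K with total throughput 53.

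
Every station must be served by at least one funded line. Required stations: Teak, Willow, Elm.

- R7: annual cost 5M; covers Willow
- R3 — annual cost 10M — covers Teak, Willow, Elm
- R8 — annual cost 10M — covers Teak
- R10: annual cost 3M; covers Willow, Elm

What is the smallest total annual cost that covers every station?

10

This is a weighted set-cover instance.
The greedy cost-per-new-station heuristic would pick R10 and R3 for 13, but a cheaper cover exists.
R3 alone covers Teak, Willow, Elm — every station.
Total annual cost: 10.
No cover costs less than 10.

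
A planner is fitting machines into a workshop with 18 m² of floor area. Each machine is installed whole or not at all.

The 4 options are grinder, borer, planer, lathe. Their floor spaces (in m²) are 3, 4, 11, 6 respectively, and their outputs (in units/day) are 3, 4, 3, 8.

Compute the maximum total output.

15

Allowing fractional choices, the relaxed optimum would be about 16.4, but machines are indivisible.
grinder + borer + lathe: floor space 3 + 4 + 6 = 13 ≤ 18, output 3 + 4 + 8 = 15.
borer + lathe: floor space 4 + 6 = 10 ≤ 18, output 4 + 8 = 12.
grinder + lathe: floor space 3 + 6 = 9 ≤ 18, output 3 + 8 = 11.
Best is grinder, borer, and lathe with total output 15.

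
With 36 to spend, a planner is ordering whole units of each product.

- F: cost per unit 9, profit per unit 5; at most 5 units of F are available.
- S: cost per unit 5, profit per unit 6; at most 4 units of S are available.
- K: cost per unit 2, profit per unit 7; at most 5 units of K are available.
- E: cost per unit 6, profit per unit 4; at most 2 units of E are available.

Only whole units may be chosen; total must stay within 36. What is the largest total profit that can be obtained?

Take 4×S, 5×K, and 1×E: cost 36 ≤ 36, profit 4·6 + 5·7 + 1·4 = 63.
K has the best ratio (7/2) and is taken to its limit of 5; remaining capacity is filled optimally with the others.

63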